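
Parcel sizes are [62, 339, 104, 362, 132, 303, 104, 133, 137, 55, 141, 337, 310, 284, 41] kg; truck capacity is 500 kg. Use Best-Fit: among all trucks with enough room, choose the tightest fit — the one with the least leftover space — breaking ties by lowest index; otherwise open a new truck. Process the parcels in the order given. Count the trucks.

62 kg → truck 1 (remaining 438 kg)
339 kg → truck 1 (remaining 99 kg)
104 kg → truck 2 (remaining 396 kg)
362 kg → truck 2 (remaining 34 kg)
132 kg → truck 3 (remaining 368 kg)
303 kg → truck 3 (remaining 65 kg)
104 kg → truck 4 (remaining 396 kg)
133 kg → truck 4 (remaining 263 kg)
137 kg → truck 4 (remaining 126 kg)
55 kg → truck 3 (remaining 10 kg)
141 kg → truck 5 (remaining 359 kg)
337 kg → truck 5 (remaining 22 kg)
310 kg → truck 6 (remaining 190 kg)
284 kg → truck 7 (remaining 216 kg)
41 kg → truck 1 (remaining 58 kg)
Final trucks: [62,339,41] [104,362] [132,303,55] [104,133,137] [141,337] [310] [284].

7 trucks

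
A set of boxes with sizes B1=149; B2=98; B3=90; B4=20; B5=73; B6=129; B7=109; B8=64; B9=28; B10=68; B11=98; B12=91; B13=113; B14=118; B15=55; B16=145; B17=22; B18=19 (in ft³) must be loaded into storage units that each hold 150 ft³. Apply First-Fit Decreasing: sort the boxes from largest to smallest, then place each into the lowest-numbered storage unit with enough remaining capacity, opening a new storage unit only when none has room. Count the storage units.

Sorted descending: 149, 145, 129, 118, 113, 109, 98, 98, 91, 90, 73, 68, 64, 55, 28, 22, 20, 19.
149 ft³ → storage unit 1 (remaining 1 ft³)
145 ft³ → storage unit 2 (remaining 5 ft³)
129 ft³ → storage unit 3 (remaining 21 ft³)
118 ft³ → storage unit 4 (remaining 32 ft³)
113 ft³ → storage unit 5 (remaining 37 ft³)
109 ft³ → storage unit 6 (remaining 41 ft³)
98 ft³ → storage unit 7 (remaining 52 ft³)
98 ft³ → storage unit 8 (remaining 52 ft³)
91 ft³ → storage unit 9 (remaining 59 ft³)
90 ft³ → storage unit 10 (remaining 60 ft³)
73 ft³ → storage unit 11 (remaining 77 ft³)
68 ft³ → storage unit 11 (remaining 9 ft³)
64 ft³ → storage unit 12 (remaining 86 ft³)
55 ft³ → storage unit 9 (remaining 4 ft³)
28 ft³ → storage unit 4 (remaining 4 ft³)
22 ft³ → storage unit 5 (remaining 15 ft³)
20 ft³ → storage unit 3 (remaining 1 ft³)
19 ft³ → storage unit 6 (remaining 22 ft³)
Final storage units: [149] [145] [129,20] [118,28] [113,22] [109,19] [98] [98] [91,55] [90] [73,68] [64].

12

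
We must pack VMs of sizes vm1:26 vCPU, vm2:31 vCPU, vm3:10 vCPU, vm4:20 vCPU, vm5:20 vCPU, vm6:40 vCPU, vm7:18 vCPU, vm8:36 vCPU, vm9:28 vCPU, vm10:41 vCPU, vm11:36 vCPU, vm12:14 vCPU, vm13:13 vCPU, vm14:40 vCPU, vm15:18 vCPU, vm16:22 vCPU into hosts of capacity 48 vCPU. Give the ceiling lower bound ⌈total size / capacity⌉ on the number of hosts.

9

Total size = 26 + 31 + 10 + 20 + 20 + 40 + 18 + 36 + 28 + 41 + 36 + 14 + 13 + 40 + 18 + 22 = 413 vCPU.
⌈413 / 48⌉ = 9.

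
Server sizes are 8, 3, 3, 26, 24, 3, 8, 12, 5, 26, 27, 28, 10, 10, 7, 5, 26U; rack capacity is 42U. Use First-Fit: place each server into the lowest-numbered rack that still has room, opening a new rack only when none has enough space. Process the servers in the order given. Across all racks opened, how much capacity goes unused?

21

8U → rack 1 (remaining 34U)
3U → rack 1 (remaining 31U)
3U → rack 1 (remaining 28U)
26U → rack 1 (remaining 2U)
24U → rack 2 (remaining 18U)
3U → rack 2 (remaining 15U)
8U → rack 2 (remaining 7U)
12U → rack 3 (remaining 30U)
5U → rack 2 (remaining 2U)
26U → rack 3 (remaining 4U)
27U → rack 4 (remaining 15U)
28U → rack 5 (remaining 14U)
10U → rack 4 (remaining 5U)
10U → rack 5 (remaining 4U)
7U → rack 6 (remaining 35U)
5U → rack 4 (remaining 0U)
26U → rack 6 (remaining 9U)
6 racks × 42U = 252U; used 231U; unused 21U.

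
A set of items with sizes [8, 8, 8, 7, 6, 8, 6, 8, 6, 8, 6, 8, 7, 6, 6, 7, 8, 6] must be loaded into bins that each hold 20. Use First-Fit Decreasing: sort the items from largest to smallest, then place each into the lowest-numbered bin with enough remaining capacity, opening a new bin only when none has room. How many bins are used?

Sorted descending: 8, 8, 8, 8, 8, 8, 8, 8, 7, 7, 7, 6, 6, 6, 6, 6, 6, 6.
Put 8 in bin 1; 12 remain.
Put 8 in bin 1; 4 remain.
Put 8 in bin 2; 12 remain.
Put 8 in bin 2; 4 remain.
Put 8 in bin 3; 12 remain.
Put 8 in bin 3; 4 remain.
Put 8 in bin 4; 12 remain.
Put 8 in bin 4; 4 remain.
Put 7 in bin 5; 13 remain.
Put 7 in bin 5; 6 remain.
Put 7 in bin 6; 13 remain.
Put 6 in bin 5; 0 remain.
Put 6 in bin 6; 7 remain.
Put 6 in bin 6; 1 remain.
Put 6 in bin 7; 14 remain.
Put 6 in bin 7; 8 remain.
Put 6 in bin 7; 2 remain.
Put 6 in bin 8; 14 remain.
Final bins: [8,8] [8,8] [8,8] [8,8] [7,7,6] [7,6,6] [6,6,6] [6].

8 bins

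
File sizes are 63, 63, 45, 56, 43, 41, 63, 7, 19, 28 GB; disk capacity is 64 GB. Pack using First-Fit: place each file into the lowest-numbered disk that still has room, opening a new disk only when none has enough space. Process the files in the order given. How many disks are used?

Put 63 GB in disk 1; 1 GB remain.
Put 63 GB in disk 2; 1 GB remain.
Put 45 GB in disk 3; 19 GB remain.
Put 56 GB in disk 4; 8 GB remain.
Put 43 GB in disk 5; 21 GB remain.
Put 41 GB in disk 6; 23 GB remain.
Put 63 GB in disk 7; 1 GB remain.
Put 7 GB in disk 3; 12 GB remain.
Put 19 GB in disk 5; 2 GB remain.
Put 28 GB in disk 8; 36 GB remain.

8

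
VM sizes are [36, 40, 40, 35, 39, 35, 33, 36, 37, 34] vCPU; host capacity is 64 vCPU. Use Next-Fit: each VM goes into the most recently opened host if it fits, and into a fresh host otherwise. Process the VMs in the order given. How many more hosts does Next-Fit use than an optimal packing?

0

Next-Fit: [36] [40] [40] [35] [39] [35] [33] [36] [37] [34] → 10 hosts.
10 VMs exceed 32 vCPU (half the capacity), and no two of those can share a host, so at least 10 hosts are needed.
So 10 is already optimal.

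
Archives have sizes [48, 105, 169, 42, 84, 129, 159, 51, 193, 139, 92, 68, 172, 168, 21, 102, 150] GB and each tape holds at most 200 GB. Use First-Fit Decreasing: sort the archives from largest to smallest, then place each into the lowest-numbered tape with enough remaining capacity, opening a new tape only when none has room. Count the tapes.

11

Sorted descending: 193, 172, 169, 168, 159, 150, 139, 129, 105, 102, 92, 84, 68, 51, 48, 42, 21.
Put 193 GB in tape 1; 7 GB remain.
Put 172 GB in tape 2; 28 GB remain.
Put 169 GB in tape 3; 31 GB remain.
Put 168 GB in tape 4; 32 GB remain.
Put 159 GB in tape 5; 41 GB remain.
Put 150 GB in tape 6; 50 GB remain.
Put 139 GB in tape 7; 61 GB remain.
Put 129 GB in tape 8; 71 GB remain.
Put 105 GB in tape 9; 95 GB remain.
Put 102 GB in tape 10; 98 GB remain.
Put 92 GB in tape 9; 3 GB remain.
Put 84 GB in tape 10; 14 GB remain.
Put 68 GB in tape 8; 3 GB remain.
Put 51 GB in tape 7; 10 GB remain.
Put 48 GB in tape 6; 2 GB remain.
Put 42 GB in tape 11; 158 GB remain.
Put 21 GB in tape 2; 7 GB remain.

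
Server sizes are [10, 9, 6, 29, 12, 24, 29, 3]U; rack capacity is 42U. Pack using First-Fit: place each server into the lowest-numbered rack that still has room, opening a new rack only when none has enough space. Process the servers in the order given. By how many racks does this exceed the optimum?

1

First-Fit: [10,9,6,12,3] [29] [24] [29] → 4 racks.
Total size 122U; any packing needs at least ⌈122/42⌉ = 3 racks.
An optimal packing achieves that bound: [29,12] [29,10,3] [24,9,6] → 3 racks.
Excess: 4 − 3 = 1.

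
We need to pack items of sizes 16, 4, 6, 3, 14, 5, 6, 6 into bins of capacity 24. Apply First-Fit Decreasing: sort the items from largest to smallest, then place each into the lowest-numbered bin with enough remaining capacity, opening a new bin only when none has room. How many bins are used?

3 bins

Sorted descending: 16, 14, 6, 6, 6, 5, 4, 3.
bin 1: place 16, 8 left
bin 2: place 14, 10 left
bin 1: place 6, 2 left
bin 2: place 6, 4 left
bin 3: place 6, 18 left
bin 3: place 5, 13 left
bin 2: place 4, 0 left
bin 3: place 3, 10 left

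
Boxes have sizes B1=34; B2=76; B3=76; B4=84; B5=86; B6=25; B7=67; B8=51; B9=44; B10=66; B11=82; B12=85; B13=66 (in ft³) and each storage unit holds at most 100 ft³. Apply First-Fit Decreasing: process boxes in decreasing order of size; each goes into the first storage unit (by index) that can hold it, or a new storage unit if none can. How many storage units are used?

10

Sorted descending: 86, 85, 84, 82, 76, 76, 67, 66, 66, 51, 44, 34, 25.
Put 86 ft³ in storage unit 1; 14 ft³ remain.
Put 85 ft³ in storage unit 2; 15 ft³ remain.
Put 84 ft³ in storage unit 3; 16 ft³ remain.
Put 82 ft³ in storage unit 4; 18 ft³ remain.
Put 76 ft³ in storage unit 5; 24 ft³ remain.
Put 76 ft³ in storage unit 6; 24 ft³ remain.
Put 67 ft³ in storage unit 7; 33 ft³ remain.
Put 66 ft³ in storage unit 8; 34 ft³ remain.
Put 66 ft³ in storage unit 9; 34 ft³ remain.
Put 51 ft³ in storage unit 10; 49 ft³ remain.
Put 44 ft³ in storage unit 10; 5 ft³ remain.
Put 34 ft³ in storage unit 8; 0 ft³ remain.
Put 25 ft³ in storage unit 7; 8 ft³ remain.
Final storage units: [86] [85] [84] [82] [76] [76] [67,25] [66,34] [66] [51,44].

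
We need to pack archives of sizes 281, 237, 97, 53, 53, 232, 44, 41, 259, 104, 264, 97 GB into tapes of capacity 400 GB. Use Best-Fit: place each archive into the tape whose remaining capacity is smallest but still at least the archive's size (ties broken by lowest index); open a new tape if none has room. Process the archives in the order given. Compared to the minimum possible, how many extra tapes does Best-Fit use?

0

Best-Fit: [281,97] [237,53,53,44] [232,41,104] [259] [264,97] → 5 tapes.
Total size 1762 GB; any packing needs at least ⌈1762/400⌉ = 5 tapes.
So 5 is already optimal.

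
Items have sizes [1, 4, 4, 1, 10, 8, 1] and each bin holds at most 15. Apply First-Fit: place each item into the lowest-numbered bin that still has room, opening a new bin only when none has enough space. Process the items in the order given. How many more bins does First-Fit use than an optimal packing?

First-Fit: [1,4,4,1,1] [10] [8] → 3 bins.
Total size 29; any packing needs at least ⌈29/15⌉ = 2 bins.
An optimal packing achieves that bound: [10,4,1] [8,4,1,1] → 2 bins.
Excess: 3 − 2 = 1.

1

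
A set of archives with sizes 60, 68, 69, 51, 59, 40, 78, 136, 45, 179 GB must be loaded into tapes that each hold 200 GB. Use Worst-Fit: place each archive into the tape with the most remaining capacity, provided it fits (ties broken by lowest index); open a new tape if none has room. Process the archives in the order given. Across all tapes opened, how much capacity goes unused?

215

60 GB → tape 1 (remaining 140 GB)
68 GB → tape 1 (remaining 72 GB)
69 GB → tape 1 (remaining 3 GB)
51 GB → tape 2 (remaining 149 GB)
59 GB → tape 2 (remaining 90 GB)
40 GB → tape 2 (remaining 50 GB)
78 GB → tape 3 (remaining 122 GB)
136 GB → tape 4 (remaining 64 GB)
45 GB → tape 3 (remaining 77 GB)
179 GB → tape 5 (remaining 21 GB)
5 tapes × 200 GB = 1000 GB; used 785 GB; unused 215 GB.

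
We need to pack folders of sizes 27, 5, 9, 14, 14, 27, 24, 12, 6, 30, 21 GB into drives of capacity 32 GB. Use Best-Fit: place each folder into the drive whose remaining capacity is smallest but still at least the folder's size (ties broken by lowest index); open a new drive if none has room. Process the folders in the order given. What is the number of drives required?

7

Put 27 GB in drive 1; 5 GB remain.
Put 5 GB in drive 1; 0 GB remain.
Put 9 GB in drive 2; 23 GB remain.
Put 14 GB in drive 2; 9 GB remain.
Put 14 GB in drive 3; 18 GB remain.
Put 27 GB in drive 4; 5 GB remain.
Put 24 GB in drive 5; 8 GB remain.
Put 12 GB in drive 3; 6 GB remain.
Put 6 GB in drive 3; 0 GB remain.
Put 30 GB in drive 6; 2 GB remain.
Put 21 GB in drive 7; 11 GB remain.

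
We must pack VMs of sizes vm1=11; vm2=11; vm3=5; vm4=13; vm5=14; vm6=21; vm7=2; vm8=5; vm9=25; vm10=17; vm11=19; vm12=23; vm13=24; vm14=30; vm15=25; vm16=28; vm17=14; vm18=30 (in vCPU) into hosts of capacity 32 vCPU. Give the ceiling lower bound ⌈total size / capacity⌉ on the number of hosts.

Total size = 11 + 11 + 5 + 13 + 14 + 21 + 2 + 5 + 25 + 17 + 19 + 23 + 24 + 30 + 25 + 28 + 14 + 30 = 317 vCPU.
⌈317 / 32⌉ = 10.

10 hosts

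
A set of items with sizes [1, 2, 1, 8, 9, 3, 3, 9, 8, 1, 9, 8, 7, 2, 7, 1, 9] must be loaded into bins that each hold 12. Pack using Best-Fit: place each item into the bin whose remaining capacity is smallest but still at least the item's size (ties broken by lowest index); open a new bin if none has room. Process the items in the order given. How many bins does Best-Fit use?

9

1 → bin 1 (remaining 11)
2 → bin 1 (remaining 9)
1 → bin 1 (remaining 8)
8 → bin 1 (remaining 0)
9 → bin 2 (remaining 3)
3 → bin 2 (remaining 0)
3 → bin 3 (remaining 9)
9 → bin 3 (remaining 0)
8 → bin 4 (remaining 4)
1 → bin 4 (remaining 3)
9 → bin 5 (remaining 3)
8 → bin 6 (remaining 4)
7 → bin 7 (remaining 5)
2 → bin 4 (remaining 1)
7 → bin 8 (remaining 5)
1 → bin 4 (remaining 0)
9 → bin 9 (remaining 3)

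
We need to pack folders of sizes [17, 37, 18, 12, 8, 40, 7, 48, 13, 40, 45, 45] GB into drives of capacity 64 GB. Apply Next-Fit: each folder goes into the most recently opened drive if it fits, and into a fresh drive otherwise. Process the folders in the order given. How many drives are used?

17 GB → drive 1 (remaining 47 GB)
37 GB → drive 1 (remaining 10 GB)
18 GB → drive 2 (remaining 46 GB)
12 GB → drive 2 (remaining 34 GB)
8 GB → drive 2 (remaining 26 GB)
40 GB → drive 3 (remaining 24 GB)
7 GB → drive 3 (remaining 17 GB)
48 GB → drive 4 (remaining 16 GB)
13 GB → drive 4 (remaining 3 GB)
40 GB → drive 5 (remaining 24 GB)
45 GB → drive 6 (remaining 19 GB)
45 GB → drive 7 (remaining 19 GB)
Final drives: [17,37] [18,12,8] [40,7] [48,13] [40] [45] [45].

7 drives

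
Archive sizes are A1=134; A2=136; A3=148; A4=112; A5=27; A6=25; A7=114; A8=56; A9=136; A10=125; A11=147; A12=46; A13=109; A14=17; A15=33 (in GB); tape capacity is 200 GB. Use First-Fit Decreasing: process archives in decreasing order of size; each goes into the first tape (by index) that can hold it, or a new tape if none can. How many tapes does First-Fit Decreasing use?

9 tapes

Sorted descending: 148, 147, 136, 136, 134, 125, 114, 112, 109, 56, 46, 33, 27, 25, 17.
tape 1: place 148 GB, 52 GB left
tape 2: place 147 GB, 53 GB left
tape 3: place 136 GB, 64 GB left
tape 4: place 136 GB, 64 GB left
tape 5: place 134 GB, 66 GB left
tape 6: place 125 GB, 75 GB left
tape 7: place 114 GB, 86 GB left
tape 8: place 112 GB, 88 GB left
tape 9: place 109 GB, 91 GB left
tape 3: place 56 GB, 8 GB left
tape 1: place 46 GB, 6 GB left
tape 2: place 33 GB, 20 GB left
tape 4: place 27 GB, 37 GB left
tape 4: place 25 GB, 12 GB left
tape 2: place 17 GB, 3 GB left
Final tapes: [148,46] [147,33,17] [136,56] [136,27,25] [134] [125] [114] [112] [109].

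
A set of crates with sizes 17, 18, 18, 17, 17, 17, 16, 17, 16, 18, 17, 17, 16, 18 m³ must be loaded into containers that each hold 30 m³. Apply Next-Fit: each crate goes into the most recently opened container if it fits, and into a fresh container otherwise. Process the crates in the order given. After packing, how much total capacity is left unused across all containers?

181

Put 17 m³ in container 1; 13 m³ remain.
Put 18 m³ in container 2; 12 m³ remain.
Put 18 m³ in container 3; 12 m³ remain.
Put 17 m³ in container 4; 13 m³ remain.
Put 17 m³ in container 5; 13 m³ remain.
Put 17 m³ in container 6; 13 m³ remain.
Put 16 m³ in container 7; 14 m³ remain.
Put 17 m³ in container 8; 13 m³ remain.
Put 16 m³ in container 9; 14 m³ remain.
Put 18 m³ in container 10; 12 m³ remain.
Put 17 m³ in container 11; 13 m³ remain.
Put 17 m³ in container 12; 13 m³ remain.
Put 16 m³ in container 13; 14 m³ remain.
Put 18 m³ in container 14; 12 m³ remain.
14 containers × 30 m³ = 420 m³; used 239 m³; unused 181 m³.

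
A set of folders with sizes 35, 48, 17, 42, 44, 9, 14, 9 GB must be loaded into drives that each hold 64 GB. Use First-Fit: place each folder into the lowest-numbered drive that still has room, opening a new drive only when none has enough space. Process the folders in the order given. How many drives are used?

35 GB → drive 1 (remaining 29 GB)
48 GB → drive 2 (remaining 16 GB)
17 GB → drive 1 (remaining 12 GB)
42 GB → drive 3 (remaining 22 GB)
44 GB → drive 4 (remaining 20 GB)
9 GB → drive 1 (remaining 3 GB)
14 GB → drive 2 (remaining 2 GB)
9 GB → drive 3 (remaining 13 GB)
Final drives: [35,17,9] [48,14] [42,9] [44].

4 drives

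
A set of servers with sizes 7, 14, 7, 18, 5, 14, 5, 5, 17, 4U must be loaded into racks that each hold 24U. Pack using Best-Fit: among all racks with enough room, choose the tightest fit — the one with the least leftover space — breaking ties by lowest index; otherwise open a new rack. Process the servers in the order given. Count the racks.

7U → rack 1 (remaining 17U)
14U → rack 1 (remaining 3U)
7U → rack 2 (remaining 17U)
18U → rack 3 (remaining 6U)
5U → rack 3 (remaining 1U)
14U → rack 2 (remaining 3U)
5U → rack 4 (remaining 19U)
5U → rack 4 (remaining 14U)
17U → rack 5 (remaining 7U)
4U → rack 5 (remaining 3U)
Final racks: [7,14] [7,14] [18,5] [5,5] [17,4].

5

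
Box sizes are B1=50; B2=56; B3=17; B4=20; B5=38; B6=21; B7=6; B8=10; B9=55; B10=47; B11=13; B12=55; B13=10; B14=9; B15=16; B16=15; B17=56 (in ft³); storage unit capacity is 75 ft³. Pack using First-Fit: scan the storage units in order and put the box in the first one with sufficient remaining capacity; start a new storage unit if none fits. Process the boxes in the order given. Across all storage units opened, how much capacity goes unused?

Put B1 (50 ft³) in storage unit 1; 25 ft³ remain.
Put B2 (56 ft³) in storage unit 2; 19 ft³ remain.
Put B3 (17 ft³) in storage unit 1; 8 ft³ remain.
Put B4 (20 ft³) in storage unit 3; 55 ft³ remain.
Put B5 (38 ft³) in storage unit 3; 17 ft³ remain.
Put B6 (21 ft³) in storage unit 4; 54 ft³ remain.
Put B7 (6 ft³) in storage unit 1; 2 ft³ remain.
Put B8 (10 ft³) in storage unit 2; 9 ft³ remain.
Put B9 (55 ft³) in storage unit 5; 20 ft³ remain.
Put B10 (47 ft³) in storage unit 4; 7 ft³ remain.
Put B11 (13 ft³) in storage unit 3; 4 ft³ remain.
Put B12 (55 ft³) in storage unit 6; 20 ft³ remain.
Put B13 (10 ft³) in storage unit 5; 10 ft³ remain.
Put B14 (9 ft³) in storage unit 2; 0 ft³ remain.
Put B15 (16 ft³) in storage unit 6; 4 ft³ remain.
Put B16 (15 ft³) in storage unit 7; 60 ft³ remain.
Put B17 (56 ft³) in storage unit 7; 4 ft³ remain.
7 storage units × 75 ft³ = 525 ft³; used 494 ft³; unused 31 ft³.

31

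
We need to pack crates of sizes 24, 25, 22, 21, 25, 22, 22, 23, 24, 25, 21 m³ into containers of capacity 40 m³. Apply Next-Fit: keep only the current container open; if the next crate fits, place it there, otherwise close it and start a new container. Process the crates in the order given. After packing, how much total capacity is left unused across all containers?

186

container 1: place 24 m³, 16 m³ left
container 2: place 25 m³, 15 m³ left
container 3: place 22 m³, 18 m³ left
container 4: place 21 m³, 19 m³ left
container 5: place 25 m³, 15 m³ left
container 6: place 22 m³, 18 m³ left
container 7: place 22 m³, 18 m³ left
container 8: place 23 m³, 17 m³ left
container 9: place 24 m³, 16 m³ left
container 10: place 25 m³, 15 m³ left
container 11: place 21 m³, 19 m³ left
11 containers × 40 m³ = 440 m³; used 254 m³; unused 186 m³.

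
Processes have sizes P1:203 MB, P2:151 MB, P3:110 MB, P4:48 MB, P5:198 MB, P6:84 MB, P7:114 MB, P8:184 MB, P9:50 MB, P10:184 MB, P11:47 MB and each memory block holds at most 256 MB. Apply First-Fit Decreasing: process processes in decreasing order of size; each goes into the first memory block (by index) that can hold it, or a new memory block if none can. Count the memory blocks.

Sorted descending: 203, 198, 184, 184, 151, 114, 110, 84, 50, 48, 47.
Put 203 MB in memory block 1; 53 MB remain.
Put 198 MB in memory block 2; 58 MB remain.
Put 184 MB in memory block 3; 72 MB remain.
Put 184 MB in memory block 4; 72 MB remain.
Put 151 MB in memory block 5; 105 MB remain.
Put 114 MB in memory block 6; 142 MB remain.
Put 110 MB in memory block 6; 32 MB remain.
Put 84 MB in memory block 5; 21 MB remain.
Put 50 MB in memory block 1; 3 MB remain.
Put 48 MB in memory block 2; 10 MB remain.
Put 47 MB in memory block 3; 25 MB remain.
Final memory blocks: [203,50] [198,48] [184,47] [184] [151,84] [114,110].

6 memory blocks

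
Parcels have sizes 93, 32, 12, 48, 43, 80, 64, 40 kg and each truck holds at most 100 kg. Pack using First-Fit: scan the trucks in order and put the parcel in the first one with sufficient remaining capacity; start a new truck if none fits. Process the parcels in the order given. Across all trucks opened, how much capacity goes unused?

88

Put 93 kg in truck 1; 7 kg remain.
Put 32 kg in truck 2; 68 kg remain.
Put 12 kg in truck 2; 56 kg remain.
Put 48 kg in truck 2; 8 kg remain.
Put 43 kg in truck 3; 57 kg remain.
Put 80 kg in truck 4; 20 kg remain.
Put 64 kg in truck 5; 36 kg remain.
Put 40 kg in truck 3; 17 kg remain.
5 trucks × 100 kg = 500 kg; used 412 kg; unused 88 kg.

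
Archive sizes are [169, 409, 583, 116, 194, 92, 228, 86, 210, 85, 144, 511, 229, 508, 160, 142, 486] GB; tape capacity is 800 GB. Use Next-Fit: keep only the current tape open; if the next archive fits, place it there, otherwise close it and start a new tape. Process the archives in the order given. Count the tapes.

7 tapes

Put 169 GB in tape 1; 631 GB remain.
Put 409 GB in tape 1; 222 GB remain.
Put 583 GB in tape 2; 217 GB remain.
Put 116 GB in tape 2; 101 GB remain.
Put 194 GB in tape 3; 606 GB remain.
Put 92 GB in tape 3; 514 GB remain.
Put 228 GB in tape 3; 286 GB remain.
Put 86 GB in tape 3; 200 GB remain.
Put 210 GB in tape 4; 590 GB remain.
Put 85 GB in tape 4; 505 GB remain.
Put 144 GB in tape 4; 361 GB remain.
Put 511 GB in tape 5; 289 GB remain.
Put 229 GB in tape 5; 60 GB remain.
Put 508 GB in tape 6; 292 GB remain.
Put 160 GB in tape 6; 132 GB remain.
Put 142 GB in tape 7; 658 GB remain.
Put 486 GB in tape 7; 172 GB remain.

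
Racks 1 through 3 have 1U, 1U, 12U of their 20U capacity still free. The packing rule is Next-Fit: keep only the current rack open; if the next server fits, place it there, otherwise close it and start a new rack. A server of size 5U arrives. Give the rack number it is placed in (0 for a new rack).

Next-Fit only looks at rack 3, which has 12U free.
5U fits there.

3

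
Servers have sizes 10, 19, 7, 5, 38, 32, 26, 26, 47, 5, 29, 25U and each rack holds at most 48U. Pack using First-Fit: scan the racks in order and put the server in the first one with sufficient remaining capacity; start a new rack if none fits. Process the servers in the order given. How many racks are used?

8 racks

rack 1: place 10U, 38U left
rack 1: place 19U, 19U left
rack 1: place 7U, 12U left
rack 1: place 5U, 7U left
rack 2: place 38U, 10U left
rack 3: place 32U, 16U left
rack 4: place 26U, 22U left
rack 5: place 26U, 22U left
rack 6: place 47U, 1U left
rack 1: place 5U, 2U left
rack 7: place 29U, 19U left
rack 8: place 25U, 23U left
Final racks: [10,19,7,5,5] [38] [32] [26] [26] [47] [29] [25].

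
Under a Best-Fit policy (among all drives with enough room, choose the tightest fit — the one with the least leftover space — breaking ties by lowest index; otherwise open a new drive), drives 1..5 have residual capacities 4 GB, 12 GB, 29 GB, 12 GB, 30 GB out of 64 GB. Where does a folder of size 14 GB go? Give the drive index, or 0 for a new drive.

Drives with room: drive 3 (29 GB), drive 5 (30 GB).
Tightest fit is drive 3 with 29 GB free.

3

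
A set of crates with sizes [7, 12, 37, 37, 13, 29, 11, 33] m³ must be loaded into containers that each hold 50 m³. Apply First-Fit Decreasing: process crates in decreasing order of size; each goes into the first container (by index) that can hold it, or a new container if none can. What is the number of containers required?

Sorted descending: 37, 37, 33, 29, 13, 12, 11, 7.
37 m³ → container 1 (remaining 13 m³)
37 m³ → container 2 (remaining 13 m³)
33 m³ → container 3 (remaining 17 m³)
29 m³ → container 4 (remaining 21 m³)
13 m³ → container 1 (remaining 0 m³)
12 m³ → container 2 (remaining 1 m³)
11 m³ → container 3 (remaining 6 m³)
7 m³ → container 4 (remaining 14 m³)
Final containers: [37,13] [37,12] [33,11] [29,7].

4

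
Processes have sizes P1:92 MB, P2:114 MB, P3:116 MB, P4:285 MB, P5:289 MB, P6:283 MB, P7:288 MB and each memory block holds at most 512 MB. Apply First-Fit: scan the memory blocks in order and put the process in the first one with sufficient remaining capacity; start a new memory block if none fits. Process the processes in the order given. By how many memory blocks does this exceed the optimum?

First-Fit: [92,114,116] [285] [289] [283] [288] → 5 memory blocks.
4 processes exceed 256 MB (half the capacity), and no two of those can share a memory block, so at least 4 memory blocks are needed.
An optimal packing achieves that bound: [289,116,92] [288,114] [285] [283] → 4 memory blocks.
Excess: 5 − 4 = 1.

1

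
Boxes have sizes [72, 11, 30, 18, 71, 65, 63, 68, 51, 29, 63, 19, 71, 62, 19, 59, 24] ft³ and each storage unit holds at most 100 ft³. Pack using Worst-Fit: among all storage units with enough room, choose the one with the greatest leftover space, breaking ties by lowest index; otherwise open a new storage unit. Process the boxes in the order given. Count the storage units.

10

storage unit 1: place 72 ft³, 28 ft³ left
storage unit 1: place 11 ft³, 17 ft³ left
storage unit 2: place 30 ft³, 70 ft³ left
storage unit 2: place 18 ft³, 52 ft³ left
storage unit 3: place 71 ft³, 29 ft³ left
storage unit 4: place 65 ft³, 35 ft³ left
storage unit 5: place 63 ft³, 37 ft³ left
storage unit 6: place 68 ft³, 32 ft³ left
storage unit 2: place 51 ft³, 1 ft³ left
storage unit 5: place 29 ft³, 8 ft³ left
storage unit 7: place 63 ft³, 37 ft³ left
storage unit 7: place 19 ft³, 18 ft³ left
storage unit 8: place 71 ft³, 29 ft³ left
storage unit 9: place 62 ft³, 38 ft³ left
storage unit 9: place 19 ft³, 19 ft³ left
storage unit 10: place 59 ft³, 41 ft³ left
storage unit 10: place 24 ft³, 17 ft³ left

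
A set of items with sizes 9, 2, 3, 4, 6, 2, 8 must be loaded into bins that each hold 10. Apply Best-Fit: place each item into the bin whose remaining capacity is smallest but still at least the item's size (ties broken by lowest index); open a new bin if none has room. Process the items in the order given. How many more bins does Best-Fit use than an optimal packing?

Best-Fit: [9] [2,3,4] [6,2] [8] → 4 bins.
Total size 34; any packing needs at least ⌈34/10⌉ = 4 bins.
So 4 is already optimal.

0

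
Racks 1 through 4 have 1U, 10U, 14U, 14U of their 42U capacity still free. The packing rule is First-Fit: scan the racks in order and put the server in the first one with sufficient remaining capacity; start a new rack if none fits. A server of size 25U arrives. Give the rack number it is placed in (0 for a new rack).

0

No rack has ≥ 25U free, so a new rack is opened.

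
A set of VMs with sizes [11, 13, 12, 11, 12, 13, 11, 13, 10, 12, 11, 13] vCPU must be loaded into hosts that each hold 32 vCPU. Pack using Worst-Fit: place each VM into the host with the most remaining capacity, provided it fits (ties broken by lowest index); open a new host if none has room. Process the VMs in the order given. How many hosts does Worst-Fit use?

6

host 1: place 11 vCPU, 21 vCPU left
host 1: place 13 vCPU, 8 vCPU left
host 2: place 12 vCPU, 20 vCPU left
host 2: place 11 vCPU, 9 vCPU left
host 3: place 12 vCPU, 20 vCPU left
host 3: place 13 vCPU, 7 vCPU left
host 4: place 11 vCPU, 21 vCPU left
host 4: place 13 vCPU, 8 vCPU left
host 5: place 10 vCPU, 22 vCPU left
host 5: place 12 vCPU, 10 vCPU left
host 6: place 11 vCPU, 21 vCPU left
host 6: place 13 vCPU, 8 vCPU left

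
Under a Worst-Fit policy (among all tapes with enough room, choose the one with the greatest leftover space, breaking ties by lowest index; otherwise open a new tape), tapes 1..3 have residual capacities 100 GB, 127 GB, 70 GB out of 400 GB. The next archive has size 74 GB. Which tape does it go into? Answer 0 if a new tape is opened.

2

Tapes with room: tape 1 (100 GB), tape 2 (127 GB).
Most room is tape 2 with 127 GB free.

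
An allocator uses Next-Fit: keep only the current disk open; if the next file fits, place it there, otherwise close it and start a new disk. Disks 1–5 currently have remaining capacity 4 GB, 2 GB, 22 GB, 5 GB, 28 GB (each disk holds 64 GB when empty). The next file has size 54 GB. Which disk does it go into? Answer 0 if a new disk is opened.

0

Next-Fit only looks at disk 5, which has 28 GB free.
54 GB does not fit, so a new disk is opened.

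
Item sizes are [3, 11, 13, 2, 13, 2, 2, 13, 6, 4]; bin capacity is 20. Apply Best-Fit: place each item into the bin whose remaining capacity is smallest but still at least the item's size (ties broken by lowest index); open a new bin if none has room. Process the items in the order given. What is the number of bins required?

4 bins

bin 1: place 3, 17 left
bin 1: place 11, 6 left
bin 2: place 13, 7 left
bin 1: place 2, 4 left
bin 3: place 13, 7 left
bin 1: place 2, 2 left
bin 1: place 2, 0 left
bin 4: place 13, 7 left
bin 2: place 6, 1 left
bin 3: place 4, 3 left
Final bins: [3,11,2,2,2] [13,6] [13,4] [13].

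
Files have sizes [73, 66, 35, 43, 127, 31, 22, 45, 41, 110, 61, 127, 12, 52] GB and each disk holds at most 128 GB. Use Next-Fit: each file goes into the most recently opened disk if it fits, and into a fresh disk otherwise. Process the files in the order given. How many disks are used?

10

Put 73 GB in disk 1; 55 GB remain.
Put 66 GB in disk 2; 62 GB remain.
Put 35 GB in disk 2; 27 GB remain.
Put 43 GB in disk 3; 85 GB remain.
Put 127 GB in disk 4; 1 GB remain.
Put 31 GB in disk 5; 97 GB remain.
Put 22 GB in disk 5; 75 GB remain.
Put 45 GB in disk 5; 30 GB remain.
Put 41 GB in disk 6; 87 GB remain.
Put 110 GB in disk 7; 18 GB remain.
Put 61 GB in disk 8; 67 GB remain.
Put 127 GB in disk 9; 1 GB remain.
Put 12 GB in disk 10; 116 GB remain.
Put 52 GB in disk 10; 64 GB remain.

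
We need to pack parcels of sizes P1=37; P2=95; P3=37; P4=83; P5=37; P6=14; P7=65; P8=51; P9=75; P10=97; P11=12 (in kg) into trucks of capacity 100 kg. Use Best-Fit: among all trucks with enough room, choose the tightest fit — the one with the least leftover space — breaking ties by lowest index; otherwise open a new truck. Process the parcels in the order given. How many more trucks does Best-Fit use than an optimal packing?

0

Best-Fit: [37,37] [95] [83,14] [37,51,12] [65] [75] [97] → 7 trucks.
Total size 603 kg; any packing needs at least ⌈603/100⌉ = 7 trucks.
So 7 is already optimal.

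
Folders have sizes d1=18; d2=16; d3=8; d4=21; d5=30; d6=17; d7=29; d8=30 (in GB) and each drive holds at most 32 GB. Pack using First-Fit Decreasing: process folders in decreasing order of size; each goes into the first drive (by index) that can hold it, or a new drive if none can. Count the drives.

Sorted descending: 30, 30, 29, 21, 18, 17, 16, 8.
Put 30 GB in drive 1; 2 GB remain.
Put 30 GB in drive 2; 2 GB remain.
Put 29 GB in drive 3; 3 GB remain.
Put 21 GB in drive 4; 11 GB remain.
Put 18 GB in drive 5; 14 GB remain.
Put 17 GB in drive 6; 15 GB remain.
Put 16 GB in drive 7; 16 GB remain.
Put 8 GB in drive 4; 3 GB remain.
Final drives: [30] [30] [29] [21,8] [18] [17] [16].

7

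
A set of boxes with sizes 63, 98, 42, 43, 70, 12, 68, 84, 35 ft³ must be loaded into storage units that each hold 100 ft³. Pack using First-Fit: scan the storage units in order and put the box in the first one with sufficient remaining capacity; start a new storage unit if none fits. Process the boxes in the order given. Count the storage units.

7

Put 63 ft³ in storage unit 1; 37 ft³ remain.
Put 98 ft³ in storage unit 2; 2 ft³ remain.
Put 42 ft³ in storage unit 3; 58 ft³ remain.
Put 43 ft³ in storage unit 3; 15 ft³ remain.
Put 70 ft³ in storage unit 4; 30 ft³ remain.
Put 12 ft³ in storage unit 1; 25 ft³ remain.
Put 68 ft³ in storage unit 5; 32 ft³ remain.
Put 84 ft³ in storage unit 6; 16 ft³ remain.
Put 35 ft³ in storage unit 7; 65 ft³ remain.
Final storage units: [63,12] [98] [42,43] [70] [68] [84] [35].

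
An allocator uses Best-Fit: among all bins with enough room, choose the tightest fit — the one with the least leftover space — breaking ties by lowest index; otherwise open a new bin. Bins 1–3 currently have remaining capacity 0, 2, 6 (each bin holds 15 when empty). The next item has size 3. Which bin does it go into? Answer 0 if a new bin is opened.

Bins with room: bin 3 (6).
Tightest fit is bin 3 with 6 free.

3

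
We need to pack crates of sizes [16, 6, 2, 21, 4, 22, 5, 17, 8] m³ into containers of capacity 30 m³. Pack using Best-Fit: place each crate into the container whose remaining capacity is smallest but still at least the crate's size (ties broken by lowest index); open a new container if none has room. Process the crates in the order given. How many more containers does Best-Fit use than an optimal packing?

Best-Fit: [16,6,2,4] [21,8] [22,5] [17] → 4 containers.
Total size 101 m³; any packing needs at least ⌈101/30⌉ = 4 containers.
So 4 is already optimal.

0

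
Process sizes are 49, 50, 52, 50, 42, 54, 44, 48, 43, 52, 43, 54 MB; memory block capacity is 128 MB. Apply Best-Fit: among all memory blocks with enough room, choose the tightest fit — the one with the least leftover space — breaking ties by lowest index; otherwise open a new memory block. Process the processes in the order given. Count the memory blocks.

6

Put 49 MB in memory block 1; 79 MB remain.
Put 50 MB in memory block 1; 29 MB remain.
Put 52 MB in memory block 2; 76 MB remain.
Put 50 MB in memory block 2; 26 MB remain.
Put 42 MB in memory block 3; 86 MB remain.
Put 54 MB in memory block 3; 32 MB remain.
Put 44 MB in memory block 4; 84 MB remain.
Put 48 MB in memory block 4; 36 MB remain.
Put 43 MB in memory block 5; 85 MB remain.
Put 52 MB in memory block 5; 33 MB remain.
Put 43 MB in memory block 6; 85 MB remain.
Put 54 MB in memory block 6; 31 MB remain.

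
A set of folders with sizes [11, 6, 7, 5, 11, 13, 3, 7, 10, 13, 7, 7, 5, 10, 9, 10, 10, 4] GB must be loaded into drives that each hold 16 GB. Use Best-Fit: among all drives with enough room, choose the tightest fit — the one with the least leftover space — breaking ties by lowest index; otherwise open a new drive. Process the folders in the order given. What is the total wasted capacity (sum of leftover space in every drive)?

28

drive 1: place 11 GB, 5 GB left
drive 2: place 6 GB, 10 GB left
drive 2: place 7 GB, 3 GB left
drive 1: place 5 GB, 0 GB left
drive 3: place 11 GB, 5 GB left
drive 4: place 13 GB, 3 GB left
drive 2: place 3 GB, 0 GB left
drive 5: place 7 GB, 9 GB left
drive 6: place 10 GB, 6 GB left
drive 7: place 13 GB, 3 GB left
drive 5: place 7 GB, 2 GB left
drive 8: place 7 GB, 9 GB left
drive 3: place 5 GB, 0 GB left
drive 9: place 10 GB, 6 GB left
drive 8: place 9 GB, 0 GB left
drive 10: place 10 GB, 6 GB left
drive 11: place 10 GB, 6 GB left
drive 6: place 4 GB, 2 GB left
11 drives × 16 GB = 176 GB; used 148 GB; unused 28 GB.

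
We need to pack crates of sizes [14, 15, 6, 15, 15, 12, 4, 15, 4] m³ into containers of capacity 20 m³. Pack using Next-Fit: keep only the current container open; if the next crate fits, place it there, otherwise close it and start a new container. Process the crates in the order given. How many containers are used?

Put 14 m³ in container 1; 6 m³ remain.
Put 15 m³ in container 2; 5 m³ remain.
Put 6 m³ in container 3; 14 m³ remain.
Put 15 m³ in container 4; 5 m³ remain.
Put 15 m³ in container 5; 5 m³ remain.
Put 12 m³ in container 6; 8 m³ remain.
Put 4 m³ in container 6; 4 m³ remain.
Put 15 m³ in container 7; 5 m³ remain.
Put 4 m³ in container 7; 1 m³ remain.

7 containers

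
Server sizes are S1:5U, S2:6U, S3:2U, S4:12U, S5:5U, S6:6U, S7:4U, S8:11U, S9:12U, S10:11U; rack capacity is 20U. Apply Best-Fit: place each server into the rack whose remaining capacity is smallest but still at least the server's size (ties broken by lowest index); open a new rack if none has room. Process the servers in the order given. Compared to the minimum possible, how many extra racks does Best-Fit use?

1

Best-Fit: [5,6,2,5] [12,6] [4,11] [12] [11] → 5 racks.
Total size 74U; any packing needs at least ⌈74/20⌉ = 4 racks.
An optimal packing achieves that bound: [12,6,2] [12,6] [11,5,4] [11,5] → 4 racks.
Excess: 5 − 4 = 1.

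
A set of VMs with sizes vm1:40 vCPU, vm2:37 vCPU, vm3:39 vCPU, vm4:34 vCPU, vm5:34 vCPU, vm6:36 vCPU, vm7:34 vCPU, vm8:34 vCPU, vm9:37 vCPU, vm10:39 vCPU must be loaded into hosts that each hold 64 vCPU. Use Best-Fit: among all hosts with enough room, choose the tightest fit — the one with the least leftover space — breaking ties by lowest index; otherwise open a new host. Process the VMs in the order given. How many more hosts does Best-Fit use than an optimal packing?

0

Best-Fit: [40] [37] [39] [34] [34] [36] [34] [34] [37] [39] → 10 hosts.
10 VMs exceed 32 vCPU (half the capacity), and no two of those can share a host, so at least 10 hosts are needed.
So 10 is already optimal.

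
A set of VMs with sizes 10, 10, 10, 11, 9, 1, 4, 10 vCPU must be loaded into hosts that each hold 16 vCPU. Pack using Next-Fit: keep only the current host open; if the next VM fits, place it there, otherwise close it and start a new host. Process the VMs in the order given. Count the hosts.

6

host 1: place 10 vCPU, 6 vCPU left
host 2: place 10 vCPU, 6 vCPU left
host 3: place 10 vCPU, 6 vCPU left
host 4: place 11 vCPU, 5 vCPU left
host 5: place 9 vCPU, 7 vCPU left
host 5: place 1 vCPU, 6 vCPU left
host 5: place 4 vCPU, 2 vCPU left
host 6: place 10 vCPU, 6 vCPU left
Final hosts: [10] [10] [10] [11] [9,1,4] [10].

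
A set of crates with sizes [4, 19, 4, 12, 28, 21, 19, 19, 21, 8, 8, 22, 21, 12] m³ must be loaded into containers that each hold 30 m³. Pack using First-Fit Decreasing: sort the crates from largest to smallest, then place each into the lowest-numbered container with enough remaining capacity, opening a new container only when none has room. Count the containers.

Sorted descending: 28, 22, 21, 21, 21, 19, 19, 19, 12, 12, 8, 8, 4, 4.
Put 28 m³ in container 1; 2 m³ remain.
Put 22 m³ in container 2; 8 m³ remain.
Put 21 m³ in container 3; 9 m³ remain.
Put 21 m³ in container 4; 9 m³ remain.
Put 21 m³ in container 5; 9 m³ remain.
Put 19 m³ in container 6; 11 m³ remain.
Put 19 m³ in container 7; 11 m³ remain.
Put 19 m³ in container 8; 11 m³ remain.
Put 12 m³ in container 9; 18 m³ remain.
Put 12 m³ in container 9; 6 m³ remain.
Put 8 m³ in container 2; 0 m³ remain.
Put 8 m³ in container 3; 1 m³ remain.
Put 4 m³ in container 4; 5 m³ remain.
Put 4 m³ in container 4; 1 m³ remain.

9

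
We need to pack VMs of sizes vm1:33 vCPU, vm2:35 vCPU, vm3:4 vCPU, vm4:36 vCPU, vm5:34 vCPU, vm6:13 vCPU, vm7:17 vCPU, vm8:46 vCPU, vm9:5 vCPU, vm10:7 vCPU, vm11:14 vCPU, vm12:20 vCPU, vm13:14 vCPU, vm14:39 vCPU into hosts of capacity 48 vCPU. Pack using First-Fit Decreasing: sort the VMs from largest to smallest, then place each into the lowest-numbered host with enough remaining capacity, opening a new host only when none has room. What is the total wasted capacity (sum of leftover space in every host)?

Sorted descending: 46, 39, 36, 35, 34, 33, 20, 17, 14, 14, 13, 7, 5, 4.
46 vCPU → host 1 (remaining 2 vCPU)
39 vCPU → host 2 (remaining 9 vCPU)
36 vCPU → host 3 (remaining 12 vCPU)
35 vCPU → host 4 (remaining 13 vCPU)
34 vCPU → host 5 (remaining 14 vCPU)
33 vCPU → host 6 (remaining 15 vCPU)
20 vCPU → host 7 (remaining 28 vCPU)
17 vCPU → host 7 (remaining 11 vCPU)
14 vCPU → host 5 (remaining 0 vCPU)
14 vCPU → host 6 (remaining 1 vCPU)
13 vCPU → host 4 (remaining 0 vCPU)
7 vCPU → host 2 (remaining 2 vCPU)
5 vCPU → host 3 (remaining 7 vCPU)
4 vCPU → host 3 (remaining 3 vCPU)
7 hosts × 48 vCPU = 336 vCPU; used 317 vCPU; unused 19 vCPU.

19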